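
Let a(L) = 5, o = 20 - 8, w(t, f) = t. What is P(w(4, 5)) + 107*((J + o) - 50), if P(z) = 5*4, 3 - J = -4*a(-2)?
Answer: -1585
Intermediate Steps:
o = 12
J = 23 (J = 3 - (-4)*5 = 3 - 1*(-20) = 3 + 20 = 23)
P(z) = 20
P(w(4, 5)) + 107*((J + o) - 50) = 20 + 107*((23 + 12) - 50) = 20 + 107*(35 - 50) = 20 + 107*(-15) = 20 - 1605 = -1585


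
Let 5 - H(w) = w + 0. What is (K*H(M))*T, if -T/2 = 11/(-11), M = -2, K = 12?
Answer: 168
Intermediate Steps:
H(w) = 5 - w (H(w) = 5 - (w + 0) = 5 - w)
T = 2 (T = -22/(-11) = -22*(-1)/11 = -2*(-1) = 2)
(K*H(M))*T = (12*(5 - 1*(-2)))*2 = (12*(5 + 2))*2 = (12*7)*2 = 84*2 = 168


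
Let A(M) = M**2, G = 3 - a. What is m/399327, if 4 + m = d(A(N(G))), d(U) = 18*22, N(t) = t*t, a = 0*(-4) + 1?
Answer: 392/399327 ≈ 0.00098165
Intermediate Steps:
a = 1 (a = 0 + 1 = 1)
G = 2 (G = 3 - 1*1 = 3 - 1 = 2)
N(t) = t**2
d(U) = 396
m = 392 (m = -4 + 396 = 392)
m/399327 = 392/399327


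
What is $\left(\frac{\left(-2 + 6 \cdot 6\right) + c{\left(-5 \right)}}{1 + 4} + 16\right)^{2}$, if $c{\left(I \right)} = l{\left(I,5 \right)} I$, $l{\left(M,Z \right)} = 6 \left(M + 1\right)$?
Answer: $\frac{54756}{25} \approx 2190.2$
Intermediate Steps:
$l{\left(M,Z \right)} = 6 + 6 M$ ($l{\left(M,Z \right)} = 6 \left(1 + M\right) = 6 + 6 M$)
$c{\left(I \right)} = I \left(6 + 6 I\right)$ ($c{\left(I \right)} = \left(6 + 6 I\right) I = I \left(6 + 6 I\right)$)
$\left(\frac{\left(-2 + 6 \cdot 6\right) + c{\left(-5 \right)}}{1 + 4} + 16\right)^{2} = \left(\frac{\left(-2 + 6 \cdot 6\right) + 6 \left(-5\right) \left(1 - 5\right)}{1 + 4} + 16\right)^{2} = \left(\frac{\left(-2 + 36\right) + 6 \left(-5\right) \left(-4\right)}{5} + 16\right)^{2} = \left(\left(34 + 120\right) \frac{1}{5} + 16\right)^{2} = \left(154 \cdot \frac{1}{5} + 16\right)^{2} = \left(\frac{154}{5} + 16\right)^{2} = \left(\frac{234}{5}\right)^{2} = \frac{54756}{25}$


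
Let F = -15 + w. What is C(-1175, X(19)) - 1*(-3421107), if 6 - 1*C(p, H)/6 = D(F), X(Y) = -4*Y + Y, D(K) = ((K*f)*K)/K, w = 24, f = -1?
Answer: 3421197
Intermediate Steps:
F = 9 (F = -15 + 24 = 9)
D(K) = -K (D(K) = ((K*(-1))*K)/K = ((-K)*K)/K = (-K²)/K = -K)
X(Y) = -3*Y
C(p, H) = 90 (C(p, H) = 36 - (-6)*9 = 36 - 6*(-9) = 36 + 54 = 90)
C(-1175, X(19)) - 1*(-3421107) = 90 - 1*(-3421107) = 90 + 3421107 = 3421197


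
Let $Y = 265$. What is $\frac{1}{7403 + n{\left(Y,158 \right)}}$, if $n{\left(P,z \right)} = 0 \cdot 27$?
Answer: $\frac{1}{7403} \approx 0.00013508$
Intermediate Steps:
$n{\left(P,z \right)} = 0$
$\frac{1}{7403 + n{\left(Y,158 \right)}} = \frac{1}{7403 + 0} = \frac{1}{7403}$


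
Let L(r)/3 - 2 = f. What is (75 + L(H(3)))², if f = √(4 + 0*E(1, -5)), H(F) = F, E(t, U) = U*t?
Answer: 7569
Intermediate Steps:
f = 2 (f = √(4 + 0*(-5*1)) = √(4 + 0*(-5)) = √(4 + 0) = √4 = 2)
L(r) = 12 (L(r) = 6 + 3*2 = 6 + 6 = 12)
(75 + L(H(3)))² = (75 + 12)² = 87² = 7569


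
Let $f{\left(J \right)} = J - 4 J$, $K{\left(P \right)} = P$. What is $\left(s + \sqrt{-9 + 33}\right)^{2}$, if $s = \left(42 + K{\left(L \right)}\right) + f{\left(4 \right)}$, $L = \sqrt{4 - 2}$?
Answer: $\left(30 + \sqrt{2} + 2 \sqrt{6}\right)^{2} \approx 1318.6$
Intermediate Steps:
$L = \sqrt{2} \approx 1.4142$
$f{\left(J \right)} = - 3 J$
$s = 30 + \sqrt{2}$ ($s = \left(42 + \sqrt{2}\right) - 12 = 30 + \sqrt{2} \approx 31.414$)
$\left(s + \sqrt{-9 + 33}\right)^{2} = \left(\left(30 + \sqrt{2}\right) + \sqrt{-9 + 33}\right)^{2} = \left(\left(30 + \sqrt{2}\right) + \sqrt{24}\right)^{2} = \left(\left(30 + \sqrt{2}\right) + 2 \sqrt{6}\right)^{2} = \left(30 + \sqrt{2} + 2 \sqrt{6}\right)^{2}$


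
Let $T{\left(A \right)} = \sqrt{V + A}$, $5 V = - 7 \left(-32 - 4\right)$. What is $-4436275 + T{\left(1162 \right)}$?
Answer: $-4436275 + \frac{\sqrt{30310}}{5} \approx -4.4362 \cdot 10^{6}$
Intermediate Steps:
$V = \frac{252}{5}$ ($V = \frac{\left(-7\right) \left(-32 - 4\right)}{5} = \frac{\left(-7\right) \left(-36\right)}{5} = \frac{1}{5} \cdot 252 = \frac{252}{5} \approx 50.4$)
$T{\left(A \right)} = \sqrt{\frac{252}{5} + A}$
$-4436275 + T{\left(1162 \right)} = -4436275 + \frac{\sqrt{1260 + 25 \cdot 1162}}{5} = -4436275 + \frac{\sqrt{1260 + 29050}}{5} = -4436275 + \frac{\sqrt{30310}}{5}$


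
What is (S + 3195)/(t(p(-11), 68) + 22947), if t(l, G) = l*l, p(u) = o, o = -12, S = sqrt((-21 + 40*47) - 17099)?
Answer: 1065/7697 + 2*I*sqrt(3810)/23091 ≈ 0.13837 + 0.0053463*I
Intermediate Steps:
S = 2*I*sqrt(3810) (S = sqrt((-21 + 1880) - 17099) = sqrt(1859 - 17099) = sqrt(-15240) = 2*I*sqrt(3810) ≈ 123.45*I)
p(u) = -12
t(l, G) = l**2
(S + 3195)/(t(p(-11), 68) + 22947) = (2*I*sqrt(3810) + 3195)/((-12)**2 + 22947) = (3195 + 2*I*sqrt(3810))/(144 + 22947) = (3195 + 2*I*sqrt(3810))/23091 = (3195 + 2*I*sqrt(3810))*(1/23091) = 1065/7697 + 2*I*sqrt(3810)/23091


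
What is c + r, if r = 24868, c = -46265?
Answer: -21397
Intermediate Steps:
c + r = -46265 + 24868 = -21397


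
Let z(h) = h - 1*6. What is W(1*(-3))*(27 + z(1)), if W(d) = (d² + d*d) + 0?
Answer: 396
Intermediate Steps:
W(d) = 2*d² (W(d) = (d² + d²) + 0 = 2*d² + 0 = 2*d²)
z(h) = -6 + h (z(h) = h - 6 = -6 + h)
W(1*(-3))*(27 + z(1)) = (2*(1*(-3))²)*(27 + (-6 + 1)) = (2*(-3)²)*(27 - 5) = (2*9)*22 = 18*22 = 396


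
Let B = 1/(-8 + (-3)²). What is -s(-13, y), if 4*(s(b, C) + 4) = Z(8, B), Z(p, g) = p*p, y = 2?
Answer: -12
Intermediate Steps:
B = 1 (B = 1/(-8 + 9) = 1/1 = 1)
Z(p, g) = p²
s(b, C) = 12 (s(b, C) = -4 + (¼)*8² = -4 + (¼)*64 = -4 + 16 = 12)
-s(-13, y) = -1*12 = -12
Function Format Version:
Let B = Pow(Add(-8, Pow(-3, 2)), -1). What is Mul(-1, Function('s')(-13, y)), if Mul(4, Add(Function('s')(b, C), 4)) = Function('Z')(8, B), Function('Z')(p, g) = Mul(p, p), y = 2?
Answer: -12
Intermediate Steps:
B = 1 (B = Pow(Add(-8, 9), -1) = Pow(1, -1) = 1)
Function('Z')(p, g) = Pow(p, 2)
Function('s')(b, C) = 12 (Function('s')(b, C) = Add(-4, Mul(Rational(1, 4), Pow(8, 2))) = Add(-4, Mul(Rational(1, 4), 64)) = Add(-4, 16) = 12)
Mul(-1, Function('s')(-13, y)) = Mul(-1, 12) = -12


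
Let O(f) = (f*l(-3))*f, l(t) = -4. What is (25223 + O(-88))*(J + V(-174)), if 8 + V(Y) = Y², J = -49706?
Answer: 111826814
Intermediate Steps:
V(Y) = -8 + Y²
O(f) = -4*f² (O(f) = (f*(-4))*f = (-4*f)*f = -4*f²)
(25223 + O(-88))*(J + V(-174)) = (25223 - 4*(-88)²)*(-49706 + (-8 + (-174)²)) = (25223 - 4*7744)*(-49706 + (-8 + 30276)) = (25223 - 30976)*(-49706 + 30268) = -5753*(-19438) = 111826814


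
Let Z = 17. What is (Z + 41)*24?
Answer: 1392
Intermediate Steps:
(Z + 41)*24 = (17 + 41)*24 = 58*24 = 1392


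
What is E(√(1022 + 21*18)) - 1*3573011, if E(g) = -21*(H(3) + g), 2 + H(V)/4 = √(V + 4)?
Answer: -3572843 - 210*√14 - 84*√7 ≈ -3.5739e+6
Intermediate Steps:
H(V) = -8 + 4*√(4 + V) (H(V) = -8 + 4*√(V + 4) = -8 + 4*√(4 + V))
E(g) = 168 - 84*√7 - 21*g (E(g) = -21*((-8 + 4*√(4 + 3)) + g) = -21*((-8 + 4*√7) + g) = -21*(-8 + g + 4*√7) = 168 - 84*√7 - 21*g)
E(√(1022 + 21*18)) - 1*3573011 = (168 - 84*√7 - 21*√(1022 + 21*18)) - 1*3573011 = (168 - 84*√7 - 21*√(1022 + 378)) - 3573011 = (168 - 84*√7 - 210*√14) - 3573011 = (168 - 210*√14 - 84*√7) - 3573011 = -3572843 - 210*√14 - 84*√7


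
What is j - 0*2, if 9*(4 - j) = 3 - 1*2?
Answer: 35/9 ≈ 3.8889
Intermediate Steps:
j = 35/9 (j = 4 - (3 - 1*2)/9 = 4 - (3 - 2)/9 = 4 - 1/9*1 = 4 - 1/9 = 35/9 ≈ 3.8889)
j - 0*2 = 35/9 - 0*2 = 35/9 - 10*0 = 35/9 + 0 = 35/9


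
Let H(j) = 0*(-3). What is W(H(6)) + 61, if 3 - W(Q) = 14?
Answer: 50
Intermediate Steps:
H(j) = 0
W(Q) = -11 (W(Q) = 3 - 1*14 = 3 - 14 = -11)
W(H(6)) + 61 = -11 + 61 = 50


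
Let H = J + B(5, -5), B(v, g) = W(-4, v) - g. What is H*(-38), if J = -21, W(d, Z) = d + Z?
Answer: 570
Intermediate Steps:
W(d, Z) = Z + d
B(v, g) = -4 + v - g (B(v, g) = (v - 4) - g = (-4 + v) - g = -4 + v - g)
H = -15 (H = -21 + (-4 + 5 - 1*(-5)) = -21 + (-4 + 5 + 5) = -21 + 6 = -15)
H*(-38) = -15*(-38) = 570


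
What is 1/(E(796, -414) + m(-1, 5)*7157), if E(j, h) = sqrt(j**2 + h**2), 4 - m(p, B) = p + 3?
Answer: 7157/102042792 - sqrt(201253)/102042792 ≈ 6.5741e-5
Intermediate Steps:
m(p, B) = 1 - p (m(p, B) = 4 - (p + 3) = 4 - (3 + p) = 4 + (-3 - p) = 1 - p)
E(j, h) = sqrt(h**2 + j**2)
1/(E(796, -414) + m(-1, 5)*7157) = 1/(sqrt((-414)**2 + 796**2) + (1 - 1*(-1))*7157) = 1/(sqrt(171396 + 633616) + (1 + 1)*7157) = 1/(sqrt(805012) + 2*7157) = 1/(2*sqrt(201253) + 14314) = 1/(14314 + 2*sqrt(201253))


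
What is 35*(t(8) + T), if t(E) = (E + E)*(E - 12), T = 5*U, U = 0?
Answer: -2240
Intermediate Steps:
T = 0 (T = 5*0 = 0)
t(E) = 2*E*(-12 + E) (t(E) = (2*E)*(-12 + E) = 2*E*(-12 + E))
35*(t(8) + T) = 35*(2*8*(-12 + 8) + 0) = 35*(2*8*(-4) + 0) = 35*(-64 + 0) = 35*(-64) = -2240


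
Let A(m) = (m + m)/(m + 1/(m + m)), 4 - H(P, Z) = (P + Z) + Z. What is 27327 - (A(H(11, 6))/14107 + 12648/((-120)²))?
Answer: 55741795632851/2039872200 ≈ 27326.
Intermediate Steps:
H(P, Z) = 4 - P - 2*Z (H(P, Z) = 4 - ((P + Z) + Z) = 4 - (P + 2*Z) = 4 + (-P - 2*Z) = 4 - P - 2*Z)
A(m) = 2*m/(m + 1/(2*m)) (A(m) = (2*m)/(m + 1/(2*m)) = 2*m/(m + 1/(2*m)))
27327 - (A(H(11, 6))/14107 + 12648/((-120)²)) = 27327 - ((4*(4 - 1*11 - 2*6)²/(1 + 2*(4 - 1*11 - 2*6)²))/14107 + 12648/((-120)²)) = 27327 - ((4*(4 - 11 - 12)²/(1 + 2*(4 - 11 - 12)²))*(1/14107) + 12648/14400) = 27327 - ((4*(-19)²/(1 + 2*(-19)²))*(1/14107) + 12648*(1/14400)) = 27327 - ((4*361/(1 + 2*361))*(1/14107) + 527/600) = 27327 - ((4*361/(1 + 722))*(1/14107) + 527/600) = 27327 - ((4*361/723)*(1/14107) + 527/600) = 27327 - ((4*361*(1/723))*(1/14107) + 527/600) = 27327 - ((1444/723)*(1/14107) + 527/600) = 27327 - (1444/10199361 + 527/600) = 27327 - 1*1791976549/2039872200 = 27327 - 1791976549/2039872200 = 55741795632851/2039872200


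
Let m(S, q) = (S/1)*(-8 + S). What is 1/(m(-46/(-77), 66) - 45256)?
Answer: -5929/268349044 ≈ -2.2094e-5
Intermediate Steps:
m(S, q) = S*(-8 + S) (m(S, q) = (S*1)*(-8 + S) = S*(-8 + S))
1/(m(-46/(-77), 66) - 45256) = 1/((-46/(-77))*(-8 - 46/(-77)) - 45256) = 1/((-46*(-1/77))*(-8 - 46*(-1/77)) - 45256) = 1/(46*(-8 + 46/77)/77 - 45256) = 1/((46/77)*(-570/77) - 45256) = 1/(-26220/5929 - 45256) = 1/(-268349044/5929) = -5929/268349044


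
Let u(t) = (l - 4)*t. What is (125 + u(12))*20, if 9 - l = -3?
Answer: 4420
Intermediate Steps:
l = 12 (l = 9 - 1*(-3) = 9 + 3 = 12)
u(t) = 8*t (u(t) = (12 - 4)*t = 8*t)
(125 + u(12))*20 = (125 + 8*12)*20 = (125 + 96)*20 = 221*20 = 4420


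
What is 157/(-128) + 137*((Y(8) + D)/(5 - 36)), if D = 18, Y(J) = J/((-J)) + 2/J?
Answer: -307363/3968 ≈ -77.460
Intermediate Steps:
Y(J) = -1 + 2/J (Y(J) = J*(-1/J) + 2/J = -1 + 2/J)
157/(-128) + 137*((Y(8) + D)/(5 - 36)) = 157/(-128) + 137*(((2 - 1*8)/8 + 18)/(5 - 36)) = 157*(-1/128) + 137*(((2 - 8)/8 + 18)/(-31)) = -157/128 + 137*(((⅛)*(-6) + 18)*(-1/31)) = -157/128 + 137*((-¾ + 18)*(-1/31)) = -157/128 + 137*((69/4)*(-1/31)) = -157/128 + 137*(-69/124) = -157/128 - 9453/124 = -307363/3968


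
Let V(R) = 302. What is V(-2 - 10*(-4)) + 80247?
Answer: 80549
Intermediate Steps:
V(-2 - 10*(-4)) + 80247 = 302 + 80247 = 80549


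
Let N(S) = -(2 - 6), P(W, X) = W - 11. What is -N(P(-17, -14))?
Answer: -4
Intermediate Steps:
P(W, X) = -11 + W
N(S) = 4 (N(S) = -1*(-4) = 4)
-N(P(-17, -14)) = -1*4 = -4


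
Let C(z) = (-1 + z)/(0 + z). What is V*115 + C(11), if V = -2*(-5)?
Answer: 12660/11 ≈ 1150.9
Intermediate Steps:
C(z) = (-1 + z)/z
V = 10
V*115 + C(11) = 10*115 + (-1 + 11)/11 = 1150 + (1/11)*10 = 1150 + 10/11 = 12660/11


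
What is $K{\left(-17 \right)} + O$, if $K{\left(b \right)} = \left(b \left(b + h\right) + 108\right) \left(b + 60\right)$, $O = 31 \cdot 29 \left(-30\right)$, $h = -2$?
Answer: $-8437$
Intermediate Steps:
$O = -26970$ ($O = 899 \left(-30\right) = -26970$)
$K{\left(b \right)} = \left(60 + b\right) \left(108 + b \left(-2 + b\right)\right)$ ($K{\left(b \right)} = \left(b \left(b - 2\right) + 108\right) \left(b + 60\right) = \left(b \left(-2 + b\right) + 108\right) \left(60 + b\right) = \left(108 + b \left(-2 + b\right)\right) \left(60 + b\right) = \left(60 + b\right) \left(108 + b \left(-2 + b\right)\right)$)
$K{\left(-17 \right)} + O = \left(6480 + \left(-17\right)^{3} - -204 + 58 \left(-17\right)^{2}\right) - 26970 = \left(6480 - 4913 + 204 + 58 \cdot 289\right) - 26970 = \left(6480 - 4913 + 204 + 16762\right) - 26970 = 18533 - 26970 = -8437$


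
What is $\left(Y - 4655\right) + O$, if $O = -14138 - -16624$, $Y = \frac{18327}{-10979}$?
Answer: $- \frac{23831778}{10979} \approx -2170.7$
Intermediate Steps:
$Y = - \frac{18327}{10979}$ ($Y = 18327 \left(- \frac{1}{10979}\right) = - \frac{18327}{10979} \approx -1.6693$)
$O = 2486$ ($O = -14138 + 16624 = 2486$)
$\left(Y - 4655\right) + O = \left(- \frac{18327}{10979} - 4655\right) + 2486 = - \frac{51125572}{10979} + 2486 = - \frac{23831778}{10979}$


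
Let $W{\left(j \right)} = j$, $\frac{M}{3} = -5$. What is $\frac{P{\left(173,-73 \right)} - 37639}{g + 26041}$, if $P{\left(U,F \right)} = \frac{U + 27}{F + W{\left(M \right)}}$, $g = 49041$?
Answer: $- \frac{207027}{412951} \approx -0.50134$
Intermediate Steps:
$M = -15$ ($M = 3 \left(-5\right) = -15$)
$P{\left(U,F \right)} = \frac{27 + U}{-15 + F}$ ($P{\left(U,F \right)} = \frac{U + 27}{F - 15} = \frac{27 + U}{-15 + F}$)
$\frac{P{\left(173,-73 \right)} - 37639}{g + 26041} = \frac{\frac{27 + 173}{-15 - 73} - 37639}{49041 + 26041} = \frac{\frac{1}{-88} \cdot 200 - 37639}{75082} = \left(\left(- \frac{1}{88}\right) 200 - 37639\right) \frac{1}{75082} = \left(- \frac{25}{11} - 37639\right) \frac{1}{75082} = \left(- \frac{414054}{11}\right) \frac{1}{75082} = - \frac{207027}{412951}$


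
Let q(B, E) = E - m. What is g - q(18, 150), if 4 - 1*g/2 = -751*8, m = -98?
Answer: 11776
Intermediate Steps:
q(B, E) = 98 + E (q(B, E) = E - 1*(-98) = E + 98 = 98 + E)
g = 12024 (g = 8 - (-1502)*8 = 8 - 2*(-6008) = 8 + 12016 = 12024)
g - q(18, 150) = 12024 - (98 + 150) = 12024 - 1*248 = 12024 - 248 = 11776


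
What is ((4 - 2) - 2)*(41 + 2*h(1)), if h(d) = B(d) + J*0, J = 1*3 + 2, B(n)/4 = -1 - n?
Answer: 0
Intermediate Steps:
B(n) = -4 - 4*n (B(n) = 4*(-1 - n) = -4 - 4*n)
J = 5 (J = 3 + 2 = 5)
h(d) = -4 - 4*d (h(d) = (-4 - 4*d) + 5*0 = (-4 - 4*d) + 0 = -4 - 4*d)
((4 - 2) - 2)*(41 + 2*h(1)) = ((4 - 2) - 2)*(41 + 2*(-4 - 4*1)) = (2 - 2)*(41 + 2*(-4 - 4)) = 0*(41 + 2*(-8)) = 0*(41 - 16) = 0*25 = 0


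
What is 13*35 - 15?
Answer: 440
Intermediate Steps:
13*35 - 15 = 455 - 15 = 440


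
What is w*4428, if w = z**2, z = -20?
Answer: 1771200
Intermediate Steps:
w = 400 (w = (-20)**2 = 400)
w*4428 = 400*4428 = 1771200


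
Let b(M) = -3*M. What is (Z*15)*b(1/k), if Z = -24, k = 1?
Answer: 1080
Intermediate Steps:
(Z*15)*b(1/k) = (-24*15)*(-3/1) = -(-1080) = -360*(-3) = 1080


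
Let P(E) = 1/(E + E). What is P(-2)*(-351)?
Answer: 351/4 ≈ 87.750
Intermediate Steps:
P(E) = 1/(2*E)
P(-2)*(-351) = ((½)/(-2))*(-351) = ((½)*(-½))*(-351) = -¼*(-351) = 351/4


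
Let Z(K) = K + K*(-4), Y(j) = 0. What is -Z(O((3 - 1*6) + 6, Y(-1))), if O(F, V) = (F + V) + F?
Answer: 18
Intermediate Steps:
O(F, V) = V + 2*F
Z(K) = -3*K (Z(K) = K - 4*K = -3*K)
-Z(O((3 - 1*6) + 6, Y(-1))) = -(-3)*(0 + 2*((3 - 1*6) + 6)) = -(-3)*(0 + 2*((3 - 6) + 6)) = -(-3)*(0 + 2*(-3 + 6)) = -(-3)*(0 + 2*3) = -(-3)*(0 + 6) = -(-3)*6 = -1*(-18) = 18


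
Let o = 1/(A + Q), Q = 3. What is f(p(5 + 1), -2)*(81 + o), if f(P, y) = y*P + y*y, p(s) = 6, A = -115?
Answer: -9071/14 ≈ -647.93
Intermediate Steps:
f(P, y) = y² + P*y (f(P, y) = P*y + y² = y² + P*y)
o = -1/112 (o = 1/(-115 + 3) = 1/(-112) = -1/112 ≈ -0.0089286)
f(p(5 + 1), -2)*(81 + o) = (-2*(6 - 2))*(81 - 1/112) = -2*4*(9071/112) = -8*9071/112 = -9071/14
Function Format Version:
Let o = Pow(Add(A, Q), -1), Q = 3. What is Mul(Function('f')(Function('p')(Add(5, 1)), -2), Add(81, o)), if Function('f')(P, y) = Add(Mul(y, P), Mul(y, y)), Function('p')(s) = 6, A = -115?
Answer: Rational(-9071, 14) ≈ -647.93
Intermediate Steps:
Function('f')(P, y) = Add(Pow(y, 2), Mul(P, y)) (Function('f')(P, y) = Add(Mul(P, y), Pow(y, 2)) = Add(Pow(y, 2), Mul(P, y)))
o = Rational(-1, 112) (o = Pow(Add(-115, 3), -1) = Pow(-112, -1) = Rational(-1, 112) ≈ -0.0089286)
Mul(Function('f')(Function('p')(Add(5, 1)), -2), Add(81, o)) = Mul(Mul(-2, Add(6, -2)), Add(81, Rational(-1, 112))) = Mul(Mul(-2, 4), Rational(9071, 112)) = Mul(-8, Rational(9071, 112)) = Rational(-9071, 14)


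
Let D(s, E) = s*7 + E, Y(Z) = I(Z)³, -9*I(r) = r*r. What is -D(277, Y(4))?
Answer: -1409435/729 ≈ -1933.4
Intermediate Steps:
I(r) = -r²/9 (I(r) = -r*r/9 = -r²/9)
Y(Z) = -Z⁶/729 (Y(Z) = (-Z²/9)³ = -Z⁶/729)
D(s, E) = E + 7*s (D(s, E) = 7*s + E = E + 7*s)
-D(277, Y(4)) = -(-1/729*4⁶ + 7*277) = -(-1/729*4096 + 1939) = -(-4096/729 + 1939) = -1*1409435/729 = -1409435/729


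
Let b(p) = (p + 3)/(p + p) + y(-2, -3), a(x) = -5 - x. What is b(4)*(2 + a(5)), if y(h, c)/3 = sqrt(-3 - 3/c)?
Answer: -7 - 24*I*sqrt(2) ≈ -7.0 - 33.941*I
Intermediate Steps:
y(h, c) = 3*sqrt(-3 - 3/c)
b(p) = (3 + p)/(2*p) + 3*I*sqrt(2) (b(p) = (p + 3)/(p + p) + 3*sqrt(3)*sqrt((-1 - 1*(-3))/(-3)) = (3 + p)/((2*p)) + 3*sqrt(3)*sqrt(-(-1 + 3)/3) = (3 + p)*(1/(2*p)) + 3*sqrt(3)*sqrt(-1/3*2) = (3 + p)/(2*p) + 3*sqrt(3)*sqrt(-2/3) = (3 + p)/(2*p) + 3*sqrt(3)*(I*sqrt(6)/3) = (3 + p)/(2*p) + 3*I*sqrt(2))
b(4)*(2 + a(5)) = ((1/2)*(3 + 4*(1 + 6*I*sqrt(2)))/4)*(2 + (-5 - 1*5)) = ((1/2)*(1/4)*(3 + (4 + 24*I*sqrt(2))))*(2 + (-5 - 5)) = ((1/2)*(1/4)*(7 + 24*I*sqrt(2)))*(2 - 10) = (7/8 + 3*I*sqrt(2))*(-8) = -7 - 24*I*sqrt(2)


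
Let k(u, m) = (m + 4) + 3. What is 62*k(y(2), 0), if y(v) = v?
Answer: 434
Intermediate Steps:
k(u, m) = 7 + m (k(u, m) = (4 + m) + 3 = 7 + m)
62*k(y(2), 0) = 62*(7 + 0) = 62*7 = 434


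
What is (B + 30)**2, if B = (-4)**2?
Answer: 2116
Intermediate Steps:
B = 16
(B + 30)**2 = (16 + 30)**2 = 46**2 = 2116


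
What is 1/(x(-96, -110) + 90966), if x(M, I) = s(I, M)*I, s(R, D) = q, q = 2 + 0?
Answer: 1/90746 ≈ 1.1020e-5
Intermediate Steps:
q = 2
s(R, D) = 2
x(M, I) = 2*I
1/(x(-96, -110) + 90966) = 1/(2*(-110) + 90966) = 1/(-220 + 90966) = 1/90746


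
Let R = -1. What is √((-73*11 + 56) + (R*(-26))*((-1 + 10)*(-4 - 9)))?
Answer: 3*I*√421 ≈ 61.555*I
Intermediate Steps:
√((-73*11 + 56) + (R*(-26))*((-1 + 10)*(-4 - 9))) = √((-73*11 + 56) + (-1*(-26))*((-1 + 10)*(-4 - 9))) = √((-803 + 56) + 26*(9*(-13))) = √(-747 + 26*(-117)) = √(-747 - 3042) = √(-3789) = 3*I*√421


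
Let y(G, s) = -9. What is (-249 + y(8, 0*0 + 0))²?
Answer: 66564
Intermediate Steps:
(-249 + y(8, 0*0 + 0))² = (-249 - 9)² = (-258)² = 66564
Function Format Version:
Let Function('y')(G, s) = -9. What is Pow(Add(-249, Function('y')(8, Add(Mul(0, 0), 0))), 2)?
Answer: 66564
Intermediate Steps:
Pow(Add(-249, Function('y')(8, Add(Mul(0, 0), 0))), 2) = Pow(Add(-249, -9), 2) = Pow(-258, 2) = 66564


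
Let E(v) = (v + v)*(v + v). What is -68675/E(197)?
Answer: -68675/155236 ≈ -0.44239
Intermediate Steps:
E(v) = 4*v**2 (E(v) = (2*v)*(2*v) = 4*v**2)
-68675/E(197) = -68675/(4*197**2) = -68675/(4*38809) = -68675/155236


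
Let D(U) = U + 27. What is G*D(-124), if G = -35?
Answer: 3395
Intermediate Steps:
D(U) = 27 + U
G*D(-124) = -35*(27 - 124) = -35*(-97) = 3395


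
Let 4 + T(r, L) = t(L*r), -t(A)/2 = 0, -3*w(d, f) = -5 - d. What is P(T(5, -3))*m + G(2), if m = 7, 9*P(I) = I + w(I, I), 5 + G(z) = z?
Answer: -158/27 ≈ -5.8519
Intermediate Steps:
w(d, f) = 5/3 + d/3 (w(d, f) = -(-5 - d)/3 = 5/3 + d/3)
t(A) = 0 (t(A) = -2*0 = 0)
T(r, L) = -4 (T(r, L) = -4 + 0 = -4)
G(z) = -5 + z
P(I) = 5/27 + 4*I/27 (P(I) = (I + (5/3 + I/3))/9 = (5/3 + 4*I/3)/9 = 5/27 + 4*I/27)
P(T(5, -3))*m + G(2) = (5/27 + (4/27)*(-4))*7 + (-5 + 2) = (5/27 - 16/27)*7 - 3 = -11/27*7 - 3 = -77/27 - 3 = -158/27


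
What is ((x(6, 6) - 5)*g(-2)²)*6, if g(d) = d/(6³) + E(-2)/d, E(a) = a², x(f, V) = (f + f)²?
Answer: 6545371/1944 ≈ 3367.0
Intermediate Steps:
x(f, V) = 4*f² (x(f, V) = (2*f)² = 4*f²)
g(d) = 4/d + d/216 (g(d) = d/(6³) + (-2)²/d = d/216 + 4/d = 4/d + d/216)
((x(6, 6) - 5)*g(-2)²)*6 = ((4*6² - 5)*(4/(-2) + (1/216)*(-2))²)*6 = ((4*36 - 5)*(4*(-½) - 1/108)²)*6 = ((144 - 5)*(-2 - 1/108)²)*6 = (139*(-217/108)²)*6 = (139*(47089/11664))*6 = (6545371/11664)*6 = 6545371/1944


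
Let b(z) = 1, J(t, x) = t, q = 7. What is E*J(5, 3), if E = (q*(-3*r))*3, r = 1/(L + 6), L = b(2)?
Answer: -45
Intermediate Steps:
L = 1
r = ⅐ (r = 1/(1 + 6) = 1/7 = ⅐ ≈ 0.14286)
E = -9 (E = (7*(-3*⅐))*3 = (7*(-3/7))*3 = -3*3 = -9)
E*J(5, 3) = -9*5 = -45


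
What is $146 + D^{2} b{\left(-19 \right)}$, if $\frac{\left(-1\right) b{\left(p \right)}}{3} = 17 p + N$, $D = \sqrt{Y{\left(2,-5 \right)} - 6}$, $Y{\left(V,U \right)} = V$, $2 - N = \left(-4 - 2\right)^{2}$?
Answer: $-4138$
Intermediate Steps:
$N = -34$ ($N = 2 - \left(-4 - 2\right)^{2} = 2 - \left(-6\right)^{2} = 2 - 36 = -34$)
$D = 2 i$ ($D = \sqrt{2 - 6} = \sqrt{-4} = 2 i \approx 2.0 i$)
$b{\left(p \right)} = 102 - 51 p$ ($b{\left(p \right)} = - 3 \left(17 p - 34\right) = - 3 \left(-34 + 17 p\right) = 102 - 51 p$)
$146 + D^{2} b{\left(-19 \right)} = 146 + \left(2 i\right)^{2} \left(102 - -969\right) = 146 - 4 \left(102 + 969\right) = 146 - 4284 = -4138$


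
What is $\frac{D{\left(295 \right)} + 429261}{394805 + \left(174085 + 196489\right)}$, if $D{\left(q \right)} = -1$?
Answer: $\frac{429260}{765379} \approx 0.56085$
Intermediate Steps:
$\frac{D{\left(295 \right)} + 429261}{394805 + \left(174085 + 196489\right)} = \frac{-1 + 429261}{394805 + \left(174085 + 196489\right)} = \frac{429260}{394805 + 370574} = \frac{429260}{765379}$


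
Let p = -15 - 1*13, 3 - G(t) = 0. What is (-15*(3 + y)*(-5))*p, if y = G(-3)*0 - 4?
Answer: 2100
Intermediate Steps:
G(t) = 3 (G(t) = 3 - 1*0 = 3 + 0 = 3)
p = -28 (p = -15 - 13 = -28)
y = -4 (y = 3*0 - 4 = 0 - 4 = -4)
(-15*(3 + y)*(-5))*p = -15*(3 - 4)*(-5)*(-28) = -(-15)*(-5)*(-28) = -15*5*(-28) = -75*(-28) = 2100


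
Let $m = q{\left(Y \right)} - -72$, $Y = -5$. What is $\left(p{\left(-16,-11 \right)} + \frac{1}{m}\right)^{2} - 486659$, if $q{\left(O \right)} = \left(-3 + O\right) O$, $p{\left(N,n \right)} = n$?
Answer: $- \frac{6103135135}{12544} \approx -4.8654 \cdot 10^{5}$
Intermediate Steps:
$q{\left(O \right)} = O \left(-3 + O\right)$
$m = 112$ ($m = - 5 \left(-3 - 5\right) - -72 = \left(-5\right) \left(-8\right) + 72 = 40 + 72 = 112$)
$\left(p{\left(-16,-11 \right)} + \frac{1}{m}\right)^{2} - 486659 = \left(-11 + \frac{1}{112}\right)^{2} - 486659 = \left(- \frac{1231}{112}\right)^{2} - 486659 = \frac{1515361}{12544} - 486659 = - \frac{6103135135}{12544}$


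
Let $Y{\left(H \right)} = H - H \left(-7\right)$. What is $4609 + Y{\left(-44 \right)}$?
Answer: $4257$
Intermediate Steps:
$Y{\left(H \right)} = 8 H$ ($Y{\left(H \right)} = H - - 7 H = H + 7 H = 8 H$)
$4609 + Y{\left(-44 \right)} = 4609 + 8 \left(-44\right) = 4609 - 352 = 4257$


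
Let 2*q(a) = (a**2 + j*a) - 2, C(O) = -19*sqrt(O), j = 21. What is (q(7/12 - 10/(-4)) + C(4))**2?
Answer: 290521/82944 ≈ 3.5026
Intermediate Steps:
q(a) = -1 + a**2/2 + 21*a/2 (q(a) = ((a**2 + 21*a) - 2)/2 = (-2 + a**2 + 21*a)/2 = -1 + a**2/2 + 21*a/2)
(q(7/12 - 10/(-4)) + C(4))**2 = ((-1 + (7/12 - 10/(-4))**2/2 + 21*(7/12 - 10/(-4))/2) - 19*sqrt(4))**2 = ((-1 + (7*(1/12) - 10*(-1/4))**2/2 + 21*(7*(1/12) - 10*(-1/4))/2) - 19*2)**2 = ((-1 + (7/12 + 5/2)**2/2 + 21*(7/12 + 5/2)/2) - 38)**2 = ((-1 + (37/12)**2/2 + (21/2)*(37/12)) - 38)**2 = ((-1 + (1/2)*(1369/144) + 259/8) - 38)**2 = ((-1 + 1369/288 + 259/8) - 38)**2 = (10405/288 - 38)**2 = (-539/288)**2 = 290521/82944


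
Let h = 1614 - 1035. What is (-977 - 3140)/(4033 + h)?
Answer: -4117/4612 ≈ -0.89267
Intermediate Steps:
h = 579
(-977 - 3140)/(4033 + h) = (-977 - 3140)/(4033 + 579) = -4117/4612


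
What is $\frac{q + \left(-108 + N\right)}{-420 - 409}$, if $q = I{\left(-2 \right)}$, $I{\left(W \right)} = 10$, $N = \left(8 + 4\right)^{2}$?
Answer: $- \frac{46}{829} \approx -0.055489$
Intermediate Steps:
$N = 144$ ($N = 12^{2} = 144$)
$q = 10$
$\frac{q + \left(-108 + N\right)}{-420 - 409} = \frac{10 + \left(-108 + 144\right)}{-420 - 409} = \frac{10 + 36}{-829} = 46 \left(- \frac{1}{829}\right) = - \frac{46}{829}$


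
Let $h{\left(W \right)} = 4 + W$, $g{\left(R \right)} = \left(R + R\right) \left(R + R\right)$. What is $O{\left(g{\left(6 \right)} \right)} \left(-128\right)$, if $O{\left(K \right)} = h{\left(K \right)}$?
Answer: $-18944$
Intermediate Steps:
$g{\left(R \right)} = 4 R^{2}$ ($g{\left(R \right)} = 2 R 2 R = 4 R^{2}$)
$O{\left(K \right)} = 4 + K$
$O{\left(g{\left(6 \right)} \right)} \left(-128\right) = \left(4 + 4 \cdot 6^{2}\right) \left(-128\right) = \left(4 + 4 \cdot 36\right) \left(-128\right) = \left(4 + 144\right) \left(-128\right) = 148 \left(-128\right) = -18944$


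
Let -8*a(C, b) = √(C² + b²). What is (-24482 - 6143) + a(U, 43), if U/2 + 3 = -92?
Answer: -30625 - √37949/8 ≈ -30649.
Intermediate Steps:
U = -190 (U = -6 + 2*(-92) = -6 - 184 = -190)
a(C, b) = -√(C² + b²)/8
(-24482 - 6143) + a(U, 43) = (-24482 - 6143) - √((-190)² + 43²)/8 = -30625 - √(36100 + 1849)/8 = -30625 - √37949/8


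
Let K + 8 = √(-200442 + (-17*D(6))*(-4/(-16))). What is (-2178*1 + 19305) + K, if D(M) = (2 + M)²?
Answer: 17119 + I*√200714 ≈ 17119.0 + 448.01*I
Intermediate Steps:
K = -8 + I*√200714 (K = -8 + √(-200442 + (-17*(2 + 6)²)*(-4/(-16))) = -8 + √(-200442 + (-17*8²)*(-4*(-1/16))) = -8 + √(-200442 - 17*64*(¼)) = -8 + √(-200442 - 1088*¼) = -8 + √(-200442 - 272) = -8 + √(-200714) = -8 + I*√200714 ≈ -8.0 + 448.01*I)
(-2178*1 + 19305) + K = (-2178*1 + 19305) + (-8 + I*√200714) = (-2178 + 19305) + (-8 + I*√200714) = 17127 + (-8 + I*√200714) = 17119 + I*√200714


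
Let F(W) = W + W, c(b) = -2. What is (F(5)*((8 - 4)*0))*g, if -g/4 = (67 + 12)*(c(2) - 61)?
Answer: 0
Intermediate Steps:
F(W) = 2*W
g = 19908 (g = -4*(67 + 12)*(-2 - 61) = -316*(-63) = -4*(-4977) = 19908)
(F(5)*((8 - 4)*0))*g = ((2*5)*((8 - 4)*0))*19908 = (10*(4*0))*19908 = (10*0)*19908 = 0*19908 = 0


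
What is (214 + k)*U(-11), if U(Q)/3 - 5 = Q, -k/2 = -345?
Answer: -16272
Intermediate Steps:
k = 690 (k = -2*(-345) = 690)
U(Q) = 15 + 3*Q
(214 + k)*U(-11) = (214 + 690)*(15 + 3*(-11)) = 904*(15 - 33) = 904*(-18) = -16272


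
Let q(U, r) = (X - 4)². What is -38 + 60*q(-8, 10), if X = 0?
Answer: 922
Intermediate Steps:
q(U, r) = 16 (q(U, r) = (0 - 4)² = (-4)² = 16)
-38 + 60*q(-8, 10) = -38 + 60*16 = -38 + 960 = 922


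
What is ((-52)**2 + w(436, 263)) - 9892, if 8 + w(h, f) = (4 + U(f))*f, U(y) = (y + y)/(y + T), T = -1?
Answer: -735695/131 ≈ -5616.0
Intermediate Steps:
U(y) = 2*y/(-1 + y) (U(y) = (y + y)/(y - 1) = (2*y)/(-1 + y) = 2*y/(-1 + y))
w(h, f) = -8 + f*(4 + 2*f/(-1 + f)) (w(h, f) = -8 + (4 + 2*f/(-1 + f))*f = -8 + f*(4 + 2*f/(-1 + f)))
((-52)**2 + w(436, 263)) - 9892 = ((-52)**2 + 2*(4 - 6*263 + 3*263**2)/(-1 + 263)) - 9892 = (2704 + 2*(4 - 1578 + 3*69169)/262) - 9892 = (2704 + 2*(1/262)*(4 - 1578 + 207507)) - 9892 = (2704 + 2*(1/262)*205933) - 9892 = (2704 + 205933/131) - 9892 = 560157/131 - 9892 = -735695/131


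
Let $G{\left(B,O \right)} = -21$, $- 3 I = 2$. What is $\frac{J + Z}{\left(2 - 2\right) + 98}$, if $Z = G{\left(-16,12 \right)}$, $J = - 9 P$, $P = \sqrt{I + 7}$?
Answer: $- \frac{3}{14} - \frac{3 \sqrt{57}}{98} \approx -0.4454$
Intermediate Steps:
$I = - \frac{2}{3}$ ($I = \left(- \frac{1}{3}\right) 2 = - \frac{2}{3} \approx -0.66667$)
$P = \frac{\sqrt{57}}{3}$ ($P = \sqrt{- \frac{2}{3} + 7} = \sqrt{\frac{19}{3}} = \frac{\sqrt{57}}{3} \approx 2.5166$)
$J = - 3 \sqrt{57}$ ($J = - 9 \frac{\sqrt{57}}{3} = - 3 \sqrt{57} \approx -22.65$)
$Z = -21$
$\frac{J + Z}{\left(2 - 2\right) + 98} = \frac{- 3 \sqrt{57} - 21}{\left(2 - 2\right) + 98} = \frac{-21 - 3 \sqrt{57}}{\left(2 - 2\right) + 98} = \frac{-21 - 3 \sqrt{57}}{0 + 98} = \frac{-21 - 3 \sqrt{57}}{98} = \left(-21 - 3 \sqrt{57}\right) \frac{1}{98} = - \frac{3}{14} - \frac{3 \sqrt{57}}{98}$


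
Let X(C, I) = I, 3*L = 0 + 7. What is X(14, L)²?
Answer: 49/9 ≈ 5.4444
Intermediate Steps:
L = 7/3 (L = (0 + 7)/3 = (⅓)*7 = 7/3 ≈ 2.3333)
X(14, L)² = (7/3)² = 49/9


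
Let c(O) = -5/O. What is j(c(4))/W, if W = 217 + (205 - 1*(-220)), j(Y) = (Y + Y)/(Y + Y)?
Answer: 1/642 ≈ 0.0015576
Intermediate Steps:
j(Y) = 1 (j(Y) = (2*Y)/((2*Y)) = (2*Y)*(1/(2*Y)) = 1)
W = 642 (W = 217 + (205 + 220) = 217 + 425 = 642)
j(c(4))/W = 1/642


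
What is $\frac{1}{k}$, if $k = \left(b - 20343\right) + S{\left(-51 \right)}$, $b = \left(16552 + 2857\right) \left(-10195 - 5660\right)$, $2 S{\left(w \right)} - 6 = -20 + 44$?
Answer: $- \frac{1}{307750023} \approx -3.2494 \cdot 10^{-9}$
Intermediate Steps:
$S{\left(w \right)} = 15$ ($S{\left(w \right)} = 3 + \frac{-20 + 44}{2} = 3 + \frac{1}{2} \cdot 24 = 3 + 12 = 15$)
$b = -307729695$ ($b = 19409 \left(-15855\right) = -307729695$)
$k = -307750023$ ($k = \left(-307729695 - 20343\right) + 15 = -307750038 + 15 = -307750023$)
$\frac{1}{k} = \frac{1}{-307750023} = - \frac{1}{307750023}$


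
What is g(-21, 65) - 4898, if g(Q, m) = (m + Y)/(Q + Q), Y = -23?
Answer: -4899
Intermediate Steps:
g(Q, m) = (-23 + m)/(2*Q) (g(Q, m) = (m - 23)/(Q + Q) = (-23 + m)/((2*Q)) = (-23 + m)*(1/(2*Q)) = (-23 + m)/(2*Q))
g(-21, 65) - 4898 = (1/2)*(-23 + 65)/(-21) - 4898 = (1/2)*(-1/21)*42 - 4898 = -1 - 4898 = -4899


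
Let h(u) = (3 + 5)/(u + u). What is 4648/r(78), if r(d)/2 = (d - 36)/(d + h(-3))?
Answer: 38180/9 ≈ 4242.2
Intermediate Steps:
h(u) = 4/u (h(u) = 8/((2*u)) = 8*(1/(2*u)) = 4/u)
r(d) = 2*(-36 + d)/(-4/3 + d) (r(d) = 2*((d - 36)/(d + 4/(-3))) = 2*((-36 + d)/(d + 4*(-⅓))) = 2*((-36 + d)/(d - 4/3)) = 2*((-36 + d)/(-4/3 + d)) = 2*(-36 + d)/(-4/3 + d))
4648/r(78) = 4648/((6*(-36 + 78)/(-4 + 3*78))) = 4648/((6*42/(-4 + 234))) = 4648/((6*42/230)) = 4648/((6*(1/230)*42)) = 4648/(126/115) = 4648*(115/126) = 38180/9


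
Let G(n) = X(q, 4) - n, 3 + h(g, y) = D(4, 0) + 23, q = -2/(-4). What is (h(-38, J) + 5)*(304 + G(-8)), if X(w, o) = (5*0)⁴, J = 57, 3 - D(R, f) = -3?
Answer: 9672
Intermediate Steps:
D(R, f) = 6 (D(R, f) = 3 - 1*(-3) = 3 + 3 = 6)
q = ½ (q = -2*(-¼) = ½ ≈ 0.50000)
h(g, y) = 26 (h(g, y) = -3 + (6 + 23) = -3 + 29 = 26)
X(w, o) = 0 (X(w, o) = 0⁴ = 0)
G(n) = -n (G(n) = 0 - n = -n)
(h(-38, J) + 5)*(304 + G(-8)) = (26 + 5)*(304 - 1*(-8)) = 31*(304 + 8) = 31*312 = 9672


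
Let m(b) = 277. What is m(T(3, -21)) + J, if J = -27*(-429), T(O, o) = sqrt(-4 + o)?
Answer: 11860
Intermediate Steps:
J = 11583
m(T(3, -21)) + J = 277 + 11583 = 11860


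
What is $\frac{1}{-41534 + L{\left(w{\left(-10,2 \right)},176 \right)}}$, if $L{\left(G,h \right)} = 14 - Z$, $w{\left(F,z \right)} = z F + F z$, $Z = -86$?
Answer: $- \frac{1}{41434} \approx -2.4135 \cdot 10^{-5}$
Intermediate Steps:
$w{\left(F,z \right)} = 2 F z$ ($w{\left(F,z \right)} = F z + F z = 2 F z$)
$L{\left(G,h \right)} = 100$ ($L{\left(G,h \right)} = 14 - -86 = 14 + 86 = 100$)
$\frac{1}{-41534 + L{\left(w{\left(-10,2 \right)},176 \right)}} = \frac{1}{-41534 + 100} = \frac{1}{-41434} = - \frac{1}{41434}$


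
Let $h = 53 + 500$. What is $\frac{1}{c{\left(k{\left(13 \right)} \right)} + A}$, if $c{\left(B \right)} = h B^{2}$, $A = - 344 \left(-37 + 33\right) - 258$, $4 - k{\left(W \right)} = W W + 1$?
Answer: $\frac{1}{15239586} \approx 6.5619 \cdot 10^{-8}$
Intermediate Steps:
$h = 553$
$k{\left(W \right)} = 3 - W^{2}$ ($k{\left(W \right)} = 4 - \left(W W + 1\right) = 4 - \left(W^{2} + 1\right) = 4 - \left(1 + W^{2}\right) = 3 - W^{2}$)
$A = 1118$ ($A = \left(-344\right) \left(-4\right) - 258 = 1376 - 258 = 1118$)
$c{\left(B \right)} = 553 B^{2}$
$\frac{1}{c{\left(k{\left(13 \right)} \right)} + A} = \frac{1}{553 \left(3 - 13^{2}\right)^{2} + 1118} = \frac{1}{553 \left(3 - 169\right)^{2} + 1118} = \frac{1}{553 \left(-166\right)^{2} + 1118} = \frac{1}{553 \cdot 27556 + 1118} = \frac{1}{15238468 + 1118} = \frac{1}{15239586}$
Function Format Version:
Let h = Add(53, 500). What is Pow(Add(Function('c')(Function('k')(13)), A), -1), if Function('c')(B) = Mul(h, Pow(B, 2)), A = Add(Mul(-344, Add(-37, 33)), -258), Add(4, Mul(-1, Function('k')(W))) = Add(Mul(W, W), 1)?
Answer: Rational(1, 15239586) ≈ 6.5619e-8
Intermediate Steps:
h = 553
Function('k')(W) = Add(3, Mul(-1, Pow(W, 2))) (Function('k')(W) = Add(4, Mul(-1, Add(Mul(W, W), 1))) = Add(4, Mul(-1, Add(Pow(W, 2), 1))) = Add(4, Mul(-1, Add(1, Pow(W, 2)))) = Add(4, Add(-1, Mul(-1, Pow(W, 2)))) = Add(3, Mul(-1, Pow(W, 2))))
A = 1118 (A = Add(Mul(-344, -4), -258) = Add(1376, -258) = 1118)
Function('c')(B) = Mul(553, Pow(B, 2))
Pow(Add(Function('c')(Function('k')(13)), A), -1) = Pow(Add(Mul(553, Pow(Add(3, Mul(-1, Pow(13, 2))), 2)), 1118), -1) = Pow(Add(Mul(553, Pow(Add(3, Mul(-1, 169)), 2)), 1118), -1) = Pow(Add(Mul(553, Pow(Add(3, -169), 2)), 1118), -1) = Pow(Add(Mul(553, Pow(-166, 2)), 1118), -1) = Pow(Add(Mul(553, 27556), 1118), -1) = Pow(Add(15238468, 1118), -1) = Pow(15239586, -1) = Rational(1, 15239586)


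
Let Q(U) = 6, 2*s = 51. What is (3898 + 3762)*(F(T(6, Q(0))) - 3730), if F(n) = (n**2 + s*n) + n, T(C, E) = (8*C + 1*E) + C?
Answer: 11183600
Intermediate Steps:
s = 51/2 (s = (1/2)*51 = 51/2 ≈ 25.500)
T(C, E) = E + 9*C (T(C, E) = (8*C + E) + C = (E + 8*C) + C = E + 9*C)
F(n) = n**2 + 53*n/2 (F(n) = (n**2 + 51*n/2) + n = n**2 + 53*n/2)
(3898 + 3762)*(F(T(6, Q(0))) - 3730) = (3898 + 3762)*((6 + 9*6)*(53 + 2*(6 + 9*6))/2 - 3730) = 7660*((6 + 54)*(53 + 2*(6 + 54))/2 - 3730) = 7660*((1/2)*60*(53 + 2*60) - 3730) = 7660*((1/2)*60*(53 + 120) - 3730) = 7660*((1/2)*60*173 - 3730) = 7660*(5190 - 3730) = 7660*1460 = 11183600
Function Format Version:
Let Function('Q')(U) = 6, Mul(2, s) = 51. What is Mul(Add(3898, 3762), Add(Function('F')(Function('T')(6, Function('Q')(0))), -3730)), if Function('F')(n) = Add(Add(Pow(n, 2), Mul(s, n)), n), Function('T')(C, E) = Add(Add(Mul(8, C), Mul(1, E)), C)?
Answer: 11183600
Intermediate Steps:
s = Rational(51, 2) (s = Mul(Rational(1, 2), 51) = Rational(51, 2) ≈ 25.500)
Function('T')(C, E) = Add(E, Mul(9, C)) (Function('T')(C, E) = Add(Add(Mul(8, C), E), C) = Add(Add(E, Mul(8, C)), C) = Add(E, Mul(9, C)))
Function('F')(n) = Add(Pow(n, 2), Mul(Rational(53, 2), n)) (Function('F')(n) = Add(Add(Pow(n, 2), Mul(Rational(51, 2), n)), n) = Add(Pow(n, 2), Mul(Rational(53, 2), n)))
Mul(Add(3898, 3762), Add(Function('F')(Function('T')(6, Function('Q')(0))), -3730)) = Mul(Add(3898, 3762), Add(Mul(Rational(1, 2), Add(6, Mul(9, 6)), Add(53, Mul(2, Add(6, Mul(9, 6))))), -3730)) = Mul(7660, Add(Mul(Rational(1, 2), Add(6, 54), Add(53, Mul(2, Add(6, 54)))), -3730)) = Mul(7660, Add(Mul(Rational(1, 2), 60, Add(53, Mul(2, 60))), -3730)) = Mul(7660, Add(Mul(Rational(1, 2), 60, Add(53, 120)), -3730)) = Mul(7660, Add(Mul(Rational(1, 2), 60, 173), -3730)) = Mul(7660, Add(5190, -3730)) = Mul(7660, 1460) = 11183600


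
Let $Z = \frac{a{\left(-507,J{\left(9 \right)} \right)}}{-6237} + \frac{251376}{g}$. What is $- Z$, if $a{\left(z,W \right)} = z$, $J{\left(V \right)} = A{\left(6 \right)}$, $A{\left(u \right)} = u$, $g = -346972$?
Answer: $\frac{115993109}{180338697} \approx 0.6432$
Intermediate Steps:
$J{\left(V \right)} = 6$
$Z = - \frac{115993109}{180338697}$ ($Z = - \frac{507}{-6237} + \frac{251376}{-346972} = \left(-507\right) \left(- \frac{1}{6237}\right) + 251376 \left(- \frac{1}{346972}\right) = \frac{169}{2079} - \frac{62844}{86743} = - \frac{115993109}{180338697} \approx -0.6432$)
$- Z = \left(-1\right) \left(- \frac{115993109}{180338697}\right) = \frac{115993109}{180338697}$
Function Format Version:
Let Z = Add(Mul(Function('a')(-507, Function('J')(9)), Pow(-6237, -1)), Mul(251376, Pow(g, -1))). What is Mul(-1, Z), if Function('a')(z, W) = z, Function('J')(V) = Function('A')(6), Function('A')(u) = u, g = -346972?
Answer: Rational(115993109, 180338697) ≈ 0.64320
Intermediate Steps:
Function('J')(V) = 6
Z = Rational(-115993109, 180338697) (Z = Add(Mul(-507, Pow(-6237, -1)), Mul(251376, Pow(-346972, -1))) = Add(Mul(-507, Rational(-1, 6237)), Mul(251376, Rational(-1, 346972))) = Add(Rational(169, 2079), Rational(-62844, 86743)) = Rational(-115993109, 180338697) ≈ -0.64320)
Mul(-1, Z) = Mul(-1, Rational(-115993109, 180338697)) = Rational(115993109, 180338697)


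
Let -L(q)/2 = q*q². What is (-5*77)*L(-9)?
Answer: -561330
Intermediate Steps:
L(q) = -2*q³ (L(q) = -2*q*q² = -2*q³)
(-5*77)*L(-9) = (-5*77)*(-2*(-9)³) = -(-770)*(-729) = -385*1458 = -561330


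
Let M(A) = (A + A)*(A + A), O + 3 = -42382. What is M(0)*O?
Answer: 0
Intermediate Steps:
O = -42385 (O = -3 - 42382 = -42385)
M(A) = 4*A**2 (M(A) = (2*A)*(2*A) = 4*A**2)
M(0)*O = (4*0**2)*(-42385) = (4*0)*(-42385) = 0*(-42385) = 0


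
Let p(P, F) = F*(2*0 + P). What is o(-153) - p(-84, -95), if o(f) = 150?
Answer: -7830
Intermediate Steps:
p(P, F) = F*P (p(P, F) = F*(0 + P) = F*P)
o(-153) - p(-84, -95) = 150 - (-95)*(-84) = 150 - 1*7980 = 150 - 7980 = -7830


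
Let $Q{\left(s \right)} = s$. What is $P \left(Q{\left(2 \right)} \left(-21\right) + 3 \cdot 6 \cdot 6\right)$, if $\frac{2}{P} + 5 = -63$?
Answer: $- \frac{33}{17} \approx -1.9412$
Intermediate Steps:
$P = - \frac{1}{34}$ ($P = \frac{2}{-5 - 63} = \frac{2}{-68} = 2 \left(- \frac{1}{68}\right) = - \frac{1}{34} \approx -0.029412$)
$P \left(Q{\left(2 \right)} \left(-21\right) + 3 \cdot 6 \cdot 6\right) = - \frac{2 \left(-21\right) + 3 \cdot 6 \cdot 6}{34} = - \frac{-42 + 18 \cdot 6}{34} = - \frac{-42 + 108}{34} = \left(- \frac{1}{34}\right) 66 = - \frac{33}{17}$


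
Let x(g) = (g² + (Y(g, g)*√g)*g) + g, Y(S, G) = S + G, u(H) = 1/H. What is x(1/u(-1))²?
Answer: -4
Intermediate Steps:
Y(S, G) = G + S
x(g) = g + g² + 2*g^(5/2) (x(g) = (g² + ((g + g)*√g)*g) + g = (g² + ((2*g)*√g)*g) + g = (g² + (2*g^(3/2))*g) + g = (g² + 2*g^(5/2)) + g = g + g² + 2*g^(5/2))
x(1/u(-1))² = (1/(1/(-1)) + (1/(1/(-1)))² + 2*(1/(1/(-1)))^(5/2))² = (1/(-1) + (1/(-1))² + 2*(1/(-1))^(5/2))² = (-1 + (-1)² + 2*(-1)^(5/2))² = (-1 + 1 + 2*I)² = (2*I)² = -4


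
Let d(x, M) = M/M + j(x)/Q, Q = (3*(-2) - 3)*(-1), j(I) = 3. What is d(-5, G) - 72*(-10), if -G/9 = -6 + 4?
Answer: 2164/3 ≈ 721.33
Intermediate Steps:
Q = 9 (Q = (-6 - 3)*(-1) = -9*(-1) = 9)
G = 18 (G = -9*(-6 + 4) = -9*(-2) = 18)
d(x, M) = 4/3 (d(x, M) = M/M + 3/9 = 1 + 3*(1/9) = 1 + 1/3 = 4/3)
d(-5, G) - 72*(-10) = 4/3 - 72*(-10) = 4/3 + 720 = 2164/3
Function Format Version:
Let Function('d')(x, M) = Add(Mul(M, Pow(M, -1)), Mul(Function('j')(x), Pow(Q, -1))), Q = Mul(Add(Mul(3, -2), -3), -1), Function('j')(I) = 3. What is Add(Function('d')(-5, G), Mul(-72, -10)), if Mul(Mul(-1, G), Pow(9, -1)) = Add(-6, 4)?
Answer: Rational(2164, 3) ≈ 721.33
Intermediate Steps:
Q = 9 (Q = Mul(Add(-6, -3), -1) = Mul(-9, -1) = 9)
G = 18 (G = Mul(-9, Add(-6, 4)) = Mul(-9, -2) = 18)
Function('d')(x, M) = Rational(4, 3) (Function('d')(x, M) = Add(Mul(M, Pow(M, -1)), Mul(3, Pow(9, -1))) = Add(1, Mul(3, Rational(1, 9))) = Add(1, Rational(1, 3)) = Rational(4, 3))
Add(Function('d')(-5, G), Mul(-72, -10)) = Add(Rational(4, 3), Mul(-72, -10)) = Add(Rational(4, 3), 720) = Rational(2164, 3)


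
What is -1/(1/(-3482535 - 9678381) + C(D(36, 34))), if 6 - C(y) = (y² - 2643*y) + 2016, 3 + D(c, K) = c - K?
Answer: 13160916/61250903065 ≈ 0.00021487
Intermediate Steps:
D(c, K) = -3 + c - K (D(c, K) = -3 + (c - K) = -3 + c - K)
C(y) = -2010 - y² + 2643*y (C(y) = 6 - ((y² - 2643*y) + 2016) = 6 - (2016 + y² - 2643*y) = 6 + (-2016 - y² + 2643*y) = -2010 - y² + 2643*y)
-1/(1/(-3482535 - 9678381) + C(D(36, 34))) = -1/(1/(-3482535 - 9678381) + (-2010 - (-3 + 36 - 1*34)² + 2643*(-3 + 36 - 1*34))) = -1/(1/(-13160916) + (-2010 - (-3 + 36 - 34)² + 2643*(-3 + 36 - 34))) = -1/(-1/13160916 + (-2010 - 1*(-1)² + 2643*(-1))) = -1/(-1/13160916 + (-2010 - 1*1 - 2643)) = -1/(-1/13160916 + (-2010 - 1 - 2643)) = -1/(-1/13160916 - 4654) = -1/(-61250903065/13160916) = -1*(-13160916/61250903065) = 13160916/61250903065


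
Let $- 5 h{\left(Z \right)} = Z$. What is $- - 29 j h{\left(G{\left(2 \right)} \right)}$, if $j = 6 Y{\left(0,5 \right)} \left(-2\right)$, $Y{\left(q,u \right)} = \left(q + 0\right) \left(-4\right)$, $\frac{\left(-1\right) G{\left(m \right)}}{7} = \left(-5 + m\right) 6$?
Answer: $0$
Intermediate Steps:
$G{\left(m \right)} = 210 - 42 m$ ($G{\left(m \right)} = - 7 \left(-5 + m\right) 6 = - 7 \left(-30 + 6 m\right) = 210 - 42 m$)
$Y{\left(q,u \right)} = - 4 q$ ($Y{\left(q,u \right)} = q \left(-4\right) = - 4 q$)
$h{\left(Z \right)} = - \frac{Z}{5}$
$j = 0$ ($j = 6 \left(\left(-4\right) 0\right) \left(-2\right) = 6 \cdot 0 \left(-2\right) = 0 \left(-2\right) = 0$)
$- - 29 j h{\left(G{\left(2 \right)} \right)} = - \left(-29\right) 0 \left(- \frac{210 - 84}{5}\right) = - 0 \left(- \frac{210 - 84}{5}\right) = - 0 \left(\left(- \frac{1}{5}\right) 126\right) = - \frac{0 \left(-126\right)}{5} = \left(-1\right) 0 = 0$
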